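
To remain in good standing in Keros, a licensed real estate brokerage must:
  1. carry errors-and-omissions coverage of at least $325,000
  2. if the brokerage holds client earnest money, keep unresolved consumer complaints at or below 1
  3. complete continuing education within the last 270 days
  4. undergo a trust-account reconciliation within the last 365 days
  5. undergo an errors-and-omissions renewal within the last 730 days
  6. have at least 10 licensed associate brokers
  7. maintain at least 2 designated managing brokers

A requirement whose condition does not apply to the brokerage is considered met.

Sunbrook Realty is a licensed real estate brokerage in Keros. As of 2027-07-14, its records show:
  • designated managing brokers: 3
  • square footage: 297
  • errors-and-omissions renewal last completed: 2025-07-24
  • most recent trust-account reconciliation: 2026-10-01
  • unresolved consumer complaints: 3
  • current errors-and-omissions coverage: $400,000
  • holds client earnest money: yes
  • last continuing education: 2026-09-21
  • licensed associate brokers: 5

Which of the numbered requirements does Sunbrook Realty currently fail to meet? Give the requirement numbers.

1. errors-and-omissions coverage $400,000 ≥ $325,000 → met
2. condition 'holds client earnest money' holds; unresolved consumer complaints 3 > 1 → not met
3. continuing education 296 days ago vs limit 270 → not met
4. trust-account reconciliation 286 days ago vs limit 365 → met
5. errors-and-omissions renewal 720 days ago vs limit 730 → met
6. licensed associate brokers 5 < 10 → not met
7. designated managing brokers 3 ≥ 2 → met
Not met: 2, 3, 6

2, 3, 6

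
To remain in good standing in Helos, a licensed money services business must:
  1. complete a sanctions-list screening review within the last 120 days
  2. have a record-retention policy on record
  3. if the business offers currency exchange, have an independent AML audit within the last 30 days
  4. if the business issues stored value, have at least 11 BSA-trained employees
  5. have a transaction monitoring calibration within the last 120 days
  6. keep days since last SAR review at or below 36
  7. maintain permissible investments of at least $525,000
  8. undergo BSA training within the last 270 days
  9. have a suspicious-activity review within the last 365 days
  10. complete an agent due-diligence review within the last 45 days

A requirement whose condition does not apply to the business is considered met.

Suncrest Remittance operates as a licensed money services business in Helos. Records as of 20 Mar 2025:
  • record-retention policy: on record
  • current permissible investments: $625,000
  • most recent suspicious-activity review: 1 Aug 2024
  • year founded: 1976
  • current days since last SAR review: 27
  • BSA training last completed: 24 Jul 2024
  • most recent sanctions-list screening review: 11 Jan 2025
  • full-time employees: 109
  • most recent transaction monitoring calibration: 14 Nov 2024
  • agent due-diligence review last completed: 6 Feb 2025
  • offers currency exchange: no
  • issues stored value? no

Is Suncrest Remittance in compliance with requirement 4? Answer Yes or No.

Yes

4. condition 'issues stored value' does not hold → requirement n/a → met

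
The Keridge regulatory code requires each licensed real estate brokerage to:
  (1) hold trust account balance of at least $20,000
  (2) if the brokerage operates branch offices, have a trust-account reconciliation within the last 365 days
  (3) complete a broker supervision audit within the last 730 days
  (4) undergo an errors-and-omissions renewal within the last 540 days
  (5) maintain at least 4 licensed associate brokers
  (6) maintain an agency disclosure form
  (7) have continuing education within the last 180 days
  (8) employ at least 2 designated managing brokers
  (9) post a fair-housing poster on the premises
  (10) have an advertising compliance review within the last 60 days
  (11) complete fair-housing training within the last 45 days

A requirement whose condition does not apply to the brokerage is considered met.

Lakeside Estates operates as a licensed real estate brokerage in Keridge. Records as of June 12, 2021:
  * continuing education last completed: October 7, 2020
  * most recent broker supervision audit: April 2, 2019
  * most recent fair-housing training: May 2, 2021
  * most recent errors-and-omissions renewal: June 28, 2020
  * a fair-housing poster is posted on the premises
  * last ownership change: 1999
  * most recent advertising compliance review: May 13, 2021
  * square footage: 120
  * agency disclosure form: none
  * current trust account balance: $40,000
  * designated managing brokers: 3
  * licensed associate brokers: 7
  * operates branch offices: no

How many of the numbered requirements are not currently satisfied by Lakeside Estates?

1. trust account balance $40,000 ≥ $20,000 → met
2. condition 'operates branch offices' does not hold → requirement n/a → met
3. broker supervision audit 802 days ago vs limit 730 → not met
4. errors-and-omissions renewal 349 days ago vs limit 540 → met
5. licensed associate brokers 7 ≥ 4 → met
6. agency disclosure form absent → not met
7. continuing education 248 days ago vs limit 180 → not met
8. designated managing brokers 3 ≥ 2 → met
9. fair-housing poster present → met
10. advertising compliance review 30 days ago vs limit 60 → met
11. fair-housing training 41 days ago vs limit 45 → met
Not met: 3 of 11

3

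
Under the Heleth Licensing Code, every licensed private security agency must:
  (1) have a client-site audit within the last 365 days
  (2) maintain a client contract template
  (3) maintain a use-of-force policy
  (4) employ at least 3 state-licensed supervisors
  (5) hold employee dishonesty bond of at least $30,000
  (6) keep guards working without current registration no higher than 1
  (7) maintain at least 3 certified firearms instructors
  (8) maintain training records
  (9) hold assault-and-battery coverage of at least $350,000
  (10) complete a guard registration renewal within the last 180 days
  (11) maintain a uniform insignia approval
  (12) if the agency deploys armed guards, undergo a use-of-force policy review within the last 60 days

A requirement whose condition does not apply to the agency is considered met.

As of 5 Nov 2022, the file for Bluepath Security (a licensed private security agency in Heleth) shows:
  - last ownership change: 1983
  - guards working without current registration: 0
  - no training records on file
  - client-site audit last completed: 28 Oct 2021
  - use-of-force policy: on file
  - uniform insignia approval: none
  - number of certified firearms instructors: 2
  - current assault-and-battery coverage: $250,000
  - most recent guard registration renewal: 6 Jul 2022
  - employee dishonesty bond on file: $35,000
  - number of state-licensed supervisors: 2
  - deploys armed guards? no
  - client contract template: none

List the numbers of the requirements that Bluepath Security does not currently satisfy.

1, 2, 4, 7, 8, 9, 11

1. client-site audit 373 days ago vs limit 365 → not met
2. client contract template absent → not met
3. use-of-force policy present → met
4. state-licensed supervisors 2 < 3 → not met
5. employee dishonesty bond $35,000 ≥ $30,000 → met
6. guards working without current registration 0 ≤ 1 → met
7. certified firearms instructors 2 < 3 → not met
8. training records absent → not met
9. assault-and-battery coverage $250,000 < $350,000 → not met
10. guard registration renewal 122 days ago vs limit 180 → met
11. uniform insignia approval absent → not met
12. condition 'deploys armed guards' does not hold → requirement n/a → met
Not met: 1, 2, 4, 7, 8, 9, 11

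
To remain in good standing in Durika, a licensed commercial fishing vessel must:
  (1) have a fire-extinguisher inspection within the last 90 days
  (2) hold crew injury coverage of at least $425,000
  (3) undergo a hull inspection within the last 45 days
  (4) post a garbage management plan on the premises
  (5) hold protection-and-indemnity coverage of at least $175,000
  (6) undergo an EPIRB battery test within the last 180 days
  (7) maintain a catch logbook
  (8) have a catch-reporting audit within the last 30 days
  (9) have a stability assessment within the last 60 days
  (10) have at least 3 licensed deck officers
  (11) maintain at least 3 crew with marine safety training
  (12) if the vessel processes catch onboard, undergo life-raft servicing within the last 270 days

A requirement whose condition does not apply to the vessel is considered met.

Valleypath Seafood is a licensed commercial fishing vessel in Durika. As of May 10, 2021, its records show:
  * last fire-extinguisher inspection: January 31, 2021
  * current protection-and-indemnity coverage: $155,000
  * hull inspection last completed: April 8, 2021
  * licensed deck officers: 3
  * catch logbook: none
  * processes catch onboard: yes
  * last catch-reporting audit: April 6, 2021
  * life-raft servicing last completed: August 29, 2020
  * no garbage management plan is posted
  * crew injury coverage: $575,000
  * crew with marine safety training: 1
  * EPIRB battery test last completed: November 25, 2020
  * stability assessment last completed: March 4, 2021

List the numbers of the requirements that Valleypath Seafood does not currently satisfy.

1. fire-extinguisher inspection 99 days ago vs limit 90 → not met
2. crew injury coverage $575,000 ≥ $425,000 → met
3. hull inspection 32 days ago vs limit 45 → met
4. garbage management plan absent → not met
5. protection-and-indemnity coverage $155,000 < $175,000 → not met
6. EPIRB battery test 166 days ago vs limit 180 → met
7. catch logbook absent → not met
8. catch-reporting audit 34 days ago vs limit 30 → not met
9. stability assessment 67 days ago vs limit 60 → not met
10. licensed deck officers 3 ≥ 3 → met
11. crew with marine safety training 1 < 3 → not met
12. condition 'processes catch onboard' holds; life-raft servicing 254 days ago vs limit 270 → met
Not met: 1, 4, 5, 7, 8, 9, 11

1, 4, 5, 7, 8, 9, 11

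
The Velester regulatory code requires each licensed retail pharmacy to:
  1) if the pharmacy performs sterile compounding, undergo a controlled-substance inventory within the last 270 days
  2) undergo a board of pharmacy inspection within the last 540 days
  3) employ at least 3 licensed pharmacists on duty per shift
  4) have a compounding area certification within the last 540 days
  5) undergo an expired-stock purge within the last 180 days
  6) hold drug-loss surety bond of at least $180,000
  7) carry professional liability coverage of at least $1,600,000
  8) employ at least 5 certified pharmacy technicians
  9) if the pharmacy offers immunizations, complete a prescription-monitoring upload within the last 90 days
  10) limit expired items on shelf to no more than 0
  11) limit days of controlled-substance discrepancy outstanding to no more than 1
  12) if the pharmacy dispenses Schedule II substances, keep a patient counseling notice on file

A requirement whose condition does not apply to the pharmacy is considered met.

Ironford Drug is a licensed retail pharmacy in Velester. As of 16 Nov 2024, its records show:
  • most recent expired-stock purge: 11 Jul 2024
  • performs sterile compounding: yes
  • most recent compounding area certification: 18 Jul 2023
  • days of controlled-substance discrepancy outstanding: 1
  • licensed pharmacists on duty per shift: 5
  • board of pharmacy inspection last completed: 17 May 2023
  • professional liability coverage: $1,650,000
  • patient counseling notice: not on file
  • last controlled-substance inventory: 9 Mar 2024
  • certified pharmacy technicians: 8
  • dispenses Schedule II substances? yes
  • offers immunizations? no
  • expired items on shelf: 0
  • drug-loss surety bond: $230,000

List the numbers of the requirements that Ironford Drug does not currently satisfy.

2, 12

1. condition 'performs sterile compounding' holds; controlled-substance inventory 252 days ago vs limit 270 → met
2. board of pharmacy inspection 549 days ago vs limit 540 → not met
3. licensed pharmacists on duty per shift 5 ≥ 3 → met
4. compounding area certification 487 days ago vs limit 540 → met
5. expired-stock purge 128 days ago vs limit 180 → met
6. drug-loss surety bond $230,000 ≥ $180,000 → met
7. professional liability coverage $1,650,000 ≥ $1,600,000 → met
8. certified pharmacy technicians 8 ≥ 5 → met
9. condition 'offers immunizations' does not hold → requirement n/a → met
10. expired items on shelf 0 ≤ 0 → met
11. days of controlled-substance discrepancy outstanding 1 ≤ 1 → met
12. condition 'dispenses Schedule II substances' holds; patient counseling notice absent → not met
Not met: 2, 12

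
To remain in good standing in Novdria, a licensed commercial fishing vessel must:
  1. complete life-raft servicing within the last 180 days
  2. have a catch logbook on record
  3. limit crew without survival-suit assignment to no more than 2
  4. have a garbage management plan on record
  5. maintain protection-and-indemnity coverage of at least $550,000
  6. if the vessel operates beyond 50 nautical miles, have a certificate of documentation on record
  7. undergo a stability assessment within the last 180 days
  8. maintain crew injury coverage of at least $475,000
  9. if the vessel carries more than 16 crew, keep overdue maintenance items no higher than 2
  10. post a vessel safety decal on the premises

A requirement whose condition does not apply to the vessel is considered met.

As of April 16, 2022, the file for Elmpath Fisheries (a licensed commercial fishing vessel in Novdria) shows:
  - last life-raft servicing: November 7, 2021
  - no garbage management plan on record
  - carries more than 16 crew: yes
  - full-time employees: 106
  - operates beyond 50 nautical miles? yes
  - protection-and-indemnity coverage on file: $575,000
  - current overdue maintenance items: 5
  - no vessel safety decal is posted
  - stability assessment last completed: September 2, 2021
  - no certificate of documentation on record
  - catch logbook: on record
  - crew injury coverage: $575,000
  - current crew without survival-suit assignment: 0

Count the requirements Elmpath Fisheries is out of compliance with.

5

1. life-raft servicing 160 days ago vs limit 180 → met
2. catch logbook present → met
3. crew without survival-suit assignment 0 ≤ 2 → met
4. garbage management plan absent → not met
5. protection-and-indemnity coverage $575,000 ≥ $550,000 → met
6. condition 'operates beyond 50 nautical miles' holds; certificate of documentation absent → not met
7. stability assessment 226 days ago vs limit 180 → not met
8. crew injury coverage $575,000 ≥ $475,000 → met
9. condition 'carries more than 16 crew' holds; overdue maintenance items 5 > 2 → not met
10. vessel safety decal absent → not met
Not met: 5 of 10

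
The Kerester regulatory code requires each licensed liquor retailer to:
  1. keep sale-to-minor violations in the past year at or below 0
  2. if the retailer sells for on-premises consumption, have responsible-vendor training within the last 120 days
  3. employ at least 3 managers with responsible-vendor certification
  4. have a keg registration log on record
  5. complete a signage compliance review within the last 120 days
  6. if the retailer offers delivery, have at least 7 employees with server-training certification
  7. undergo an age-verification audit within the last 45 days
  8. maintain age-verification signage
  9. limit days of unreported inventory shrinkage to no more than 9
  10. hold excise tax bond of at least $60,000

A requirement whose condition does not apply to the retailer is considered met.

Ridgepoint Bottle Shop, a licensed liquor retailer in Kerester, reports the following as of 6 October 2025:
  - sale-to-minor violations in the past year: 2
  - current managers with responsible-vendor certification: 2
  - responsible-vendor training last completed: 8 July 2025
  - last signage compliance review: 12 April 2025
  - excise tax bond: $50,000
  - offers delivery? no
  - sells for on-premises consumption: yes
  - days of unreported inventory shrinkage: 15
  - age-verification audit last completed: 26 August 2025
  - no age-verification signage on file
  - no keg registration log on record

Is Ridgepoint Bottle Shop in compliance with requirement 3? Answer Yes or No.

3. managers with responsible-vendor certification 2 < 3 → not met

No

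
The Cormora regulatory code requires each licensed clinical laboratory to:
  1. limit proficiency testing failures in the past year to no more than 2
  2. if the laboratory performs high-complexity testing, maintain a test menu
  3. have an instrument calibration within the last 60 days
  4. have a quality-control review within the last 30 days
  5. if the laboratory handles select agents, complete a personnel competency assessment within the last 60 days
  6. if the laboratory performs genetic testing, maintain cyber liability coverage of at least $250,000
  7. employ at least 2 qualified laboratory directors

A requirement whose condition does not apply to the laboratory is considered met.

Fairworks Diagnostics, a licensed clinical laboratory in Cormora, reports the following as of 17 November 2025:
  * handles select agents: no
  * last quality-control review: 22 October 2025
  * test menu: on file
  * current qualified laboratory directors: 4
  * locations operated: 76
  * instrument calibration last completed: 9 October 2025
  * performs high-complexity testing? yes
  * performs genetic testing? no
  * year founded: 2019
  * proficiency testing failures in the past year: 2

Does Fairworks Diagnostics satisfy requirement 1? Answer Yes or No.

Yes

1. proficiency testing failures in the past year 2 ≤ 2 → met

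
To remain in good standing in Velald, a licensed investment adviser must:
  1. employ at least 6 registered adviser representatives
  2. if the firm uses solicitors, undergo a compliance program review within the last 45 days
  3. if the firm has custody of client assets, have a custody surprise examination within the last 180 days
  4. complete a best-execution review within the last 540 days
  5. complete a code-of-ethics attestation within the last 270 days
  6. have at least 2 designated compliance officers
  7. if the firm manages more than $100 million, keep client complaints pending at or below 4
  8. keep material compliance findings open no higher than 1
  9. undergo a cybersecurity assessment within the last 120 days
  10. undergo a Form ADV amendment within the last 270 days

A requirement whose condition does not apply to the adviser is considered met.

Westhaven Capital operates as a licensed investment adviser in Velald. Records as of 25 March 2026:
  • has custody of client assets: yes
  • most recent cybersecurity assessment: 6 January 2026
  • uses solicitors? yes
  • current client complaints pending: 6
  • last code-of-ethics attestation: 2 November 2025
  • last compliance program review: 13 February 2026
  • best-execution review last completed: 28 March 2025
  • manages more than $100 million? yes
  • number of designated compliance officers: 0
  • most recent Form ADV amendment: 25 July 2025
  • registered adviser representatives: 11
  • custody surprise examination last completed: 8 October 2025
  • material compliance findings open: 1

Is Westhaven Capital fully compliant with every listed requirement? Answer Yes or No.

No

1. registered adviser representatives 11 ≥ 6 → met
2. condition 'uses solicitors' holds; compliance program review 40 days ago vs limit 45 → met
3. condition 'has custody of client assets' holds; custody surprise examination 168 days ago vs limit 180 → met
4. best-execution review 362 days ago vs limit 540 → met
5. code-of-ethics attestation 143 days ago vs limit 270 → met
6. designated compliance officers 0 < 2 → not met
7. condition 'manages more than $100 million' holds; client complaints pending 6 > 4 → not met
8. material compliance findings open 1 ≤ 1 → met
9. cybersecurity assessment 78 days ago vs limit 120 → met
10. Form ADV amendment 243 days ago vs limit 270 → met
Not met: 6, 7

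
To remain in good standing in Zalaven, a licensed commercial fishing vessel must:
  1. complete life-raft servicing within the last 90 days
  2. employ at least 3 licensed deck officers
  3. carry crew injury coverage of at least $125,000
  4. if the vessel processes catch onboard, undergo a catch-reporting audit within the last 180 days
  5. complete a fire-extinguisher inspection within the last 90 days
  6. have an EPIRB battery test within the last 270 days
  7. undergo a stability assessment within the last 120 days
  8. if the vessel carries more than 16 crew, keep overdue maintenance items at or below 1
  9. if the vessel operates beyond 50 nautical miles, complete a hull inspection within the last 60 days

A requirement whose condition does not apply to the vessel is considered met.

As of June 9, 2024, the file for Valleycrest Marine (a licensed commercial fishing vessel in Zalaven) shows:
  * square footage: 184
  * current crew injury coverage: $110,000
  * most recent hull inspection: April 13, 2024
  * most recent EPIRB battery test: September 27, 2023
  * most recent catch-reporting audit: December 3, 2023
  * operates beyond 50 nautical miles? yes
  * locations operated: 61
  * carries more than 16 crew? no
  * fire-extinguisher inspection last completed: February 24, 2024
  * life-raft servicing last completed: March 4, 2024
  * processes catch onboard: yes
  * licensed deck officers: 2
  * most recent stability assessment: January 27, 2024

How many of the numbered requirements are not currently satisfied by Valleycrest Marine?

1. life-raft servicing 97 days ago vs limit 90 → not met
2. licensed deck officers 2 < 3 → not met
3. crew injury coverage $110,000 < $125,000 → not met
4. condition 'processes catch onboard' holds; catch-reporting audit 189 days ago vs limit 180 → not met
5. fire-extinguisher inspection 106 days ago vs limit 90 → not met
6. EPIRB battery test 256 days ago vs limit 270 → met
7. stability assessment 134 days ago vs limit 120 → not met
8. condition 'carries more than 16 crew' does not hold → requirement n/a → met
9. condition 'operates beyond 50 nautical miles' holds; hull inspection 57 days ago vs limit 60 → met
Not met: 6 of 9

6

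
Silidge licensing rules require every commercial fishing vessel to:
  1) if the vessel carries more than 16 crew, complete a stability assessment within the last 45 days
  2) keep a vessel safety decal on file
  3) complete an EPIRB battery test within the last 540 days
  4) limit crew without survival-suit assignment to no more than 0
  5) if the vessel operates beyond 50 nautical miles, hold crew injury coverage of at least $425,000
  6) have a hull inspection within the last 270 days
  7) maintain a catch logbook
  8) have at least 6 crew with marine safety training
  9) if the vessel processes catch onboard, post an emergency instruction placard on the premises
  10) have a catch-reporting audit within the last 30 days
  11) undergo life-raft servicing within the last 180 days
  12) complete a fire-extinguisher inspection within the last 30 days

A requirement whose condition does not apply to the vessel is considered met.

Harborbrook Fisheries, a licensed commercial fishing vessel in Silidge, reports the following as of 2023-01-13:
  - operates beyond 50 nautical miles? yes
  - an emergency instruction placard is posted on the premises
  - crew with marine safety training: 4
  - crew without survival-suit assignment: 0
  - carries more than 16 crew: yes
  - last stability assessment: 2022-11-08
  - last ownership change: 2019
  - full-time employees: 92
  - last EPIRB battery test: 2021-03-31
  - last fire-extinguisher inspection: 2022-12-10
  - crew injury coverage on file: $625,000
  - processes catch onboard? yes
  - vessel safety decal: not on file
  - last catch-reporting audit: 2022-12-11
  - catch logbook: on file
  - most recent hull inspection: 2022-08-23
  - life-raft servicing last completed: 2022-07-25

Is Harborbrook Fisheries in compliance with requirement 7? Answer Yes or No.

Yes

7. catch logbook present → met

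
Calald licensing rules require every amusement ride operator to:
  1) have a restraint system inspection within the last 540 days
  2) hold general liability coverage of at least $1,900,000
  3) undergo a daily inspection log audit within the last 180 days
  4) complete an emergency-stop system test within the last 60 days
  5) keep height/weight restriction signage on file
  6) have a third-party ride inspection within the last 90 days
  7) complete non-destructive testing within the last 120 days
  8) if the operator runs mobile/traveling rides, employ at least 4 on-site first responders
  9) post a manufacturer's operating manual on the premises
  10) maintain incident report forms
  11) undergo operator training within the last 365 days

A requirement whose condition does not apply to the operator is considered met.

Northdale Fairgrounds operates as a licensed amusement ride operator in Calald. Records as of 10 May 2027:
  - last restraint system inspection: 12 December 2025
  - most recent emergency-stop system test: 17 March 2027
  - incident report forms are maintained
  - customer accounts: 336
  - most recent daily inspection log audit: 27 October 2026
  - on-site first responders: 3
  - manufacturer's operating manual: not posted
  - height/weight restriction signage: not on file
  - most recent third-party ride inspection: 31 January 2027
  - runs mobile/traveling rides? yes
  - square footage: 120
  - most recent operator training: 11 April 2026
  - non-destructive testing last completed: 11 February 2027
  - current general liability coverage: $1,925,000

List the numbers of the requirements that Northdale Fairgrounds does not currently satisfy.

3, 5, 6, 8, 9, 11

1. restraint system inspection 514 days ago vs limit 540 → met
2. general liability coverage $1,925,000 ≥ $1,900,000 → met
3. daily inspection log audit 195 days ago vs limit 180 → not met
4. emergency-stop system test 54 days ago vs limit 60 → met
5. height/weight restriction signage absent → not met
6. third-party ride inspection 99 days ago vs limit 90 → not met
7. non-destructive testing 88 days ago vs limit 120 → met
8. condition 'runs mobile/traveling rides' holds; on-site first responders 3 < 4 → not met
9. manufacturer's operating manual absent → not met
10. incident report forms present → met
11. operator training 394 days ago vs limit 365 → not met
Not met: 3, 5, 6, 8, 9, 11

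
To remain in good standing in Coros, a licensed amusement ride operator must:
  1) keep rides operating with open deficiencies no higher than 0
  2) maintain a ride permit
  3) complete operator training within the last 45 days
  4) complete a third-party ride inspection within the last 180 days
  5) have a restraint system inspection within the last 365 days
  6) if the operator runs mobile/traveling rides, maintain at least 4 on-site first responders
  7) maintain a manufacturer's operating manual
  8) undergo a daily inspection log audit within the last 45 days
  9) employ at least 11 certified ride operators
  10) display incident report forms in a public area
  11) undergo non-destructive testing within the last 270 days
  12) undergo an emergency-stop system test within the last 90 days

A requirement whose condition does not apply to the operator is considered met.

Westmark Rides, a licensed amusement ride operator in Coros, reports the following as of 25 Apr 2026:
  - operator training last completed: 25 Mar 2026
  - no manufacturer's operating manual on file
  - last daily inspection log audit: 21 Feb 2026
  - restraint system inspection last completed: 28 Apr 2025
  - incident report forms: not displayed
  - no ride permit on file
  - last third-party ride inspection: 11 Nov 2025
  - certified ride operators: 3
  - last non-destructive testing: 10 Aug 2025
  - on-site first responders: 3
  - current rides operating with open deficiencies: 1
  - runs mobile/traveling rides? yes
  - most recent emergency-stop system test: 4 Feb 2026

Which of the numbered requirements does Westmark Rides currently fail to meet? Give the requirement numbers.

1, 2, 6, 7, 8, 9, 10

1. rides operating with open deficiencies 1 > 0 → not met
2. ride permit absent → not met
3. operator training 31 days ago vs limit 45 → met
4. third-party ride inspection 165 days ago vs limit 180 → met
5. restraint system inspection 362 days ago vs limit 365 → met
6. condition 'runs mobile/traveling rides' holds; on-site first responders 3 < 4 → not met
7. manufacturer's operating manual absent → not met
8. daily inspection log audit 63 days ago vs limit 45 → not met
9. certified ride operators 3 < 11 → not met
10. incident report forms absent → not met
11. non-destructive testing 258 days ago vs limit 270 → met
12. emergency-stop system test 80 days ago vs limit 90 → met
Not met: 1, 2, 6, 7, 8, 9, 10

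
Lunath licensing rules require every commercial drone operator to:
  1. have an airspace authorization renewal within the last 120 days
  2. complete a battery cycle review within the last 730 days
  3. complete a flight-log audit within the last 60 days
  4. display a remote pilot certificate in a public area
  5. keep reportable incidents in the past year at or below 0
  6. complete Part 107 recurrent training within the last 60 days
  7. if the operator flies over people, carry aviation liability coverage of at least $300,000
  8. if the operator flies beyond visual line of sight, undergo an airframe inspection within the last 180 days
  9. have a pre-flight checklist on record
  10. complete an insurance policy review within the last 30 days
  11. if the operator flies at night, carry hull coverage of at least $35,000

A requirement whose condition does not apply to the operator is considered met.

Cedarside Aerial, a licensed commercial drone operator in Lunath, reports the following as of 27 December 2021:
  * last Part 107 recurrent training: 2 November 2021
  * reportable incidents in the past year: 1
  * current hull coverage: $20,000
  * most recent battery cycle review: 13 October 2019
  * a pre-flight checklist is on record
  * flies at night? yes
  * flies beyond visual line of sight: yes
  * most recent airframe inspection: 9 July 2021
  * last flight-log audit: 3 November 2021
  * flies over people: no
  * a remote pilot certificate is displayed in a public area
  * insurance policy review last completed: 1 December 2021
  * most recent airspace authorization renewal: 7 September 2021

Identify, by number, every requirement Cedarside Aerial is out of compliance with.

1. airspace authorization renewal 111 days ago vs limit 120 → met
2. battery cycle review 806 days ago vs limit 730 → not met
3. flight-log audit 54 days ago vs limit 60 → met
4. remote pilot certificate present → met
5. reportable incidents in the past year 1 > 0 → not met
6. Part 107 recurrent training 55 days ago vs limit 60 → met
7. condition 'flies over people' does not hold → requirement n/a → met
8. condition 'flies beyond visual line of sight' holds; airframe inspection 171 days ago vs limit 180 → met
9. pre-flight checklist present → met
10. insurance policy review 26 days ago vs limit 30 → met
11. condition 'flies at night' holds; hull coverage $20,000 < $35,000 → not met
Not met: 2, 5, 11

2, 5, 11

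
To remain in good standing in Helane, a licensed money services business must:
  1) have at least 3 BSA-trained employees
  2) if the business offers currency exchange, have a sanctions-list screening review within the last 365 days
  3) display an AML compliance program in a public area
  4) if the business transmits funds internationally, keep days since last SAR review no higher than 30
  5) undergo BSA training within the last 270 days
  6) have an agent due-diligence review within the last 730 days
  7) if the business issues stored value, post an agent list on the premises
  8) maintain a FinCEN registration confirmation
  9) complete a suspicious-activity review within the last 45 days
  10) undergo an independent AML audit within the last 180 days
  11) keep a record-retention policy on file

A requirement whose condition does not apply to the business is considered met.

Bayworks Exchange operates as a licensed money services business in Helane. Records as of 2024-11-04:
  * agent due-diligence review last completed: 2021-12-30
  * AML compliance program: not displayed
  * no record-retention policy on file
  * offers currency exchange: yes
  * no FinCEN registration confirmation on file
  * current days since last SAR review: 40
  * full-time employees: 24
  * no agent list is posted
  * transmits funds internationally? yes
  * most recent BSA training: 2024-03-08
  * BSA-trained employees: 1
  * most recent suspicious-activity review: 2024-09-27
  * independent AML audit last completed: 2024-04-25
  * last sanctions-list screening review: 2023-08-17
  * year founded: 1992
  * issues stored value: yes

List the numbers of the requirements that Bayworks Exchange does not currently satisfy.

1, 2, 3, 4, 6, 7, 8, 10, 11

1. BSA-trained employees 1 < 3 → not met
2. condition 'offers currency exchange' holds; sanctions-list screening review 445 days ago vs limit 365 → not met
3. AML compliance program absent → not met
4. condition 'transmits funds internationally' holds; days since last SAR review 40 > 30 → not met
5. BSA training 241 days ago vs limit 270 → met
6. agent due-diligence review 1040 days ago vs limit 730 → not met
7. condition 'issues stored value' holds; agent list absent → not met
8. FinCEN registration confirmation absent → not met
9. suspicious-activity review 38 days ago vs limit 45 → met
10. independent AML audit 193 days ago vs limit 180 → not met
11. record-retention policy absent → not met
Not met: 1, 2, 3, 4, 6, 7, 8, 10, 11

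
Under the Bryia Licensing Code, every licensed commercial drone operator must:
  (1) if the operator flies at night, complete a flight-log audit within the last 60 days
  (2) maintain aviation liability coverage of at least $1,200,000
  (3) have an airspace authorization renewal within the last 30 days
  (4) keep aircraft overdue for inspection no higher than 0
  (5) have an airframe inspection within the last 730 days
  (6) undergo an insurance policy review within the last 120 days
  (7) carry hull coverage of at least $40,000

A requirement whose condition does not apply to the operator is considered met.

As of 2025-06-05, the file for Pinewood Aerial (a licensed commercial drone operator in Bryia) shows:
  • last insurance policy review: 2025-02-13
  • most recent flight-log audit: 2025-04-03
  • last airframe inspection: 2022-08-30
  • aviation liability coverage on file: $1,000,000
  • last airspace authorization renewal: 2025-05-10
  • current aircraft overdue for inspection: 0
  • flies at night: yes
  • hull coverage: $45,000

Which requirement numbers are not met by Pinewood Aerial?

1, 2, 5

1. condition 'flies at night' holds; flight-log audit 63 days ago vs limit 60 → not met
2. aviation liability coverage $1,000,000 < $1,200,000 → not met
3. airspace authorization renewal 26 days ago vs limit 30 → met
4. aircraft overdue for inspection 0 ≤ 0 → met
5. airframe inspection 1010 days ago vs limit 730 → not met
6. insurance policy review 112 days ago vs limit 120 → met
7. hull coverage $45,000 ≥ $40,000 → met
Not met: 1, 2, 5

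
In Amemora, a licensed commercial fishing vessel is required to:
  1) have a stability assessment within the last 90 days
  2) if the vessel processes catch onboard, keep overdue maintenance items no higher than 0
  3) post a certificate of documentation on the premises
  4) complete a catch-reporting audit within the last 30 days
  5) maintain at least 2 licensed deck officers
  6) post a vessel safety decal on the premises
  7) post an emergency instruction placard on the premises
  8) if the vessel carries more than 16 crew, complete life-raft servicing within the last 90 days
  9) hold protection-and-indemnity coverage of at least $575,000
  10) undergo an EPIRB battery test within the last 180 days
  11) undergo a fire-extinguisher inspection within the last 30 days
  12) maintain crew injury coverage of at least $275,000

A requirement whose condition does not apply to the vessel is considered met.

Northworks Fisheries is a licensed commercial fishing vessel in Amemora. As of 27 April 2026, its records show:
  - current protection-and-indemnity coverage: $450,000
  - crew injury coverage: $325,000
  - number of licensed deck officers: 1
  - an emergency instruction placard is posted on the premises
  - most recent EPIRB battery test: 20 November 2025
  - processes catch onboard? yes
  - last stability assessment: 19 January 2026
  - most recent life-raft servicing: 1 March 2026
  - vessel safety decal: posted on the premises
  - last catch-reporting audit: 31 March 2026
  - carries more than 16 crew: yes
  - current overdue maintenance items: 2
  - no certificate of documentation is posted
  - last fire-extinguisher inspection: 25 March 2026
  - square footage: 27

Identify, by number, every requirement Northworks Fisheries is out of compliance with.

1. stability assessment 98 days ago vs limit 90 → not met
2. condition 'processes catch onboard' holds; overdue maintenance items 2 > 0 → not met
3. certificate of documentation absent → not met
4. catch-reporting audit 27 days ago vs limit 30 → met
5. licensed deck officers 1 < 2 → not met
6. vessel safety decal present → met
7. emergency instruction placard present → met
8. condition 'carries more than 16 crew' holds; life-raft servicing 57 days ago vs limit 90 → met
9. protection-and-indemnity coverage $450,000 < $575,000 → not met
10. EPIRB battery test 158 days ago vs limit 180 → met
11. fire-extinguisher inspection 33 days ago vs limit 30 → not met
12. crew injury coverage $325,000 ≥ $275,000 → met
Not met: 1, 2, 3, 5, 9, 11

1, 2, 3, 5, 9, 11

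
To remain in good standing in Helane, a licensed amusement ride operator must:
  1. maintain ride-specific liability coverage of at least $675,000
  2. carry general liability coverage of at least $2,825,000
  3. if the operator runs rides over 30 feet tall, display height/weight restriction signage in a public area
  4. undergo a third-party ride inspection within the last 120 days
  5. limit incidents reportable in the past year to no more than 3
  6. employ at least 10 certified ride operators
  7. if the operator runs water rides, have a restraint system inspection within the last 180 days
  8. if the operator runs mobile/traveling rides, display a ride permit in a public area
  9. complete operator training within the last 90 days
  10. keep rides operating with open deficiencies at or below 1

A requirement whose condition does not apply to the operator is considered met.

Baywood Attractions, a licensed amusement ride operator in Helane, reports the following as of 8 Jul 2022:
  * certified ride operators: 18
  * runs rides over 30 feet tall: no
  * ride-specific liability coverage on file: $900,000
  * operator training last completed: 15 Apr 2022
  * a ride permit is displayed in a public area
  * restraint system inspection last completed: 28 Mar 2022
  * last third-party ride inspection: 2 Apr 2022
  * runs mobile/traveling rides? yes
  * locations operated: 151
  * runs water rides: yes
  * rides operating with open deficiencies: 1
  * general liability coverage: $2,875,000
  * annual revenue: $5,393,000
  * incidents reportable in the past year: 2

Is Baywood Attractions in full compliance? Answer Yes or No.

1. ride-specific liability coverage $900,000 ≥ $675,000 → met
2. general liability coverage $2,875,000 ≥ $2,825,000 → met
3. condition 'runs rides over 30 feet tall' does not hold → requirement n/a → met
4. third-party ride inspection 97 days ago vs limit 120 → met
5. incidents reportable in the past year 2 ≤ 3 → met
6. certified ride operators 18 ≥ 10 → met
7. condition 'runs water rides' holds; restraint system inspection 102 days ago vs limit 180 → met
8. condition 'runs mobile/traveling rides' holds; ride permit present → met
9. operator training 84 days ago vs limit 90 → met
10. rides operating with open deficiencies 1 ≤ 1 → met
All met.

Yes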